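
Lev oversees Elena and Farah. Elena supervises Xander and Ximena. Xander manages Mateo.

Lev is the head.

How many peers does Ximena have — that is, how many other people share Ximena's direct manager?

1

Ximena reports to Elena. Elena's other direct reports are Xander — 1 peer.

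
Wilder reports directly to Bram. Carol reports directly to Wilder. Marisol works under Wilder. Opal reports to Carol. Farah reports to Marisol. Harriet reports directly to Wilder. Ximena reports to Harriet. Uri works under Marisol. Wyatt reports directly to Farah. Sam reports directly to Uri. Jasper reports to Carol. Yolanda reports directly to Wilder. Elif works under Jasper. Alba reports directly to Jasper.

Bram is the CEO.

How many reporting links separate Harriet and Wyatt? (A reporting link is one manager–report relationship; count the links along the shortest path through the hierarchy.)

4

Harriet is 1 level below Wilder, and Wyatt is 3 levels below Wilder (their lowest common manager). The shortest path runs up from Harriet to Wilder and back down to Wyatt: 1 + 3 = 4 links.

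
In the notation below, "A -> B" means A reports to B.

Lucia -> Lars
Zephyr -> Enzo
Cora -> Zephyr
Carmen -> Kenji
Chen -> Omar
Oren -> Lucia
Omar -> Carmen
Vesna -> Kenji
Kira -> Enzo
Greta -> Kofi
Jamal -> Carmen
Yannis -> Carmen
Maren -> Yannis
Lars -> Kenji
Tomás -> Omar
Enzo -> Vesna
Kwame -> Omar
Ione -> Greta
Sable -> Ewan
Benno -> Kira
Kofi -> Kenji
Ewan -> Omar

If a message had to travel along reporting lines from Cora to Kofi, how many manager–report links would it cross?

Cora is 4 levels below Kenji, and Kofi is 1 level below Kenji (their lowest common manager). The shortest path runs up from Cora to Kenji and back down to Kofi: 4 + 1 = 5 links.

5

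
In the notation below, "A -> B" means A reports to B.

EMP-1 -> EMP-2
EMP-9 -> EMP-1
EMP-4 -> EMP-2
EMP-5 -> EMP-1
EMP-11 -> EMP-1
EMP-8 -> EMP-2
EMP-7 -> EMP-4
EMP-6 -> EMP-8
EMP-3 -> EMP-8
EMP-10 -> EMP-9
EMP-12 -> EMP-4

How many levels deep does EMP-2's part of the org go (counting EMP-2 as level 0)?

3

The longest chain under EMP-2 runs EMP-2 → EMP-1 → EMP-9 → EMP-10, which is 3 levels below EMP-2.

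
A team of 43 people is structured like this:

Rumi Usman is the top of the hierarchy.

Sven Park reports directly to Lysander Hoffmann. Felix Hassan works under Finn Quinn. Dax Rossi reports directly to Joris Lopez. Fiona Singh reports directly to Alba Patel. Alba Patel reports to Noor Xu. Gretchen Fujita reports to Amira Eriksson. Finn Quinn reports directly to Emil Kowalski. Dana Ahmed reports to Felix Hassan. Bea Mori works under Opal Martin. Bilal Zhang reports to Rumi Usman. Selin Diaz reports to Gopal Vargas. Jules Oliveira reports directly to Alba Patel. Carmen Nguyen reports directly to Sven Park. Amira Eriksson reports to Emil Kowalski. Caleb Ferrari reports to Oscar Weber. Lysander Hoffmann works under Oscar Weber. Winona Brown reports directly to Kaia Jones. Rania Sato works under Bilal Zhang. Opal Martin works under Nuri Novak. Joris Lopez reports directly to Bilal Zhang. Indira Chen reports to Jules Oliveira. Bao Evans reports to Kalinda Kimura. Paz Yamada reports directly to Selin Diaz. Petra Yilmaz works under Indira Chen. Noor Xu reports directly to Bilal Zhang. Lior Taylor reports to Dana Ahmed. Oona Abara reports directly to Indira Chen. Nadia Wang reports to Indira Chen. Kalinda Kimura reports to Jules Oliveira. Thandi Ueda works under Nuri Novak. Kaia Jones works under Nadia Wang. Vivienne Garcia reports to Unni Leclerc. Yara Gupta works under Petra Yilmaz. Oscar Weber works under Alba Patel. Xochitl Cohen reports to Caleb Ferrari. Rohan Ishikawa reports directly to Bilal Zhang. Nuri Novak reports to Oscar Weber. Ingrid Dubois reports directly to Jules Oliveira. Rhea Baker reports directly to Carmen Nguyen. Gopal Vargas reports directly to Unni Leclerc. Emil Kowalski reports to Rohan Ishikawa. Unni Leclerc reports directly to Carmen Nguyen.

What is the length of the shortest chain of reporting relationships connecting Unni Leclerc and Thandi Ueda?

Unni Leclerc is 4 levels below Oscar Weber, and Thandi Ueda is 2 levels below Oscar Weber (their lowest common manager). The shortest path runs up from Unni Leclerc to Oscar Weber and back down to Thandi Ueda: 4 + 2 = 6 links.

6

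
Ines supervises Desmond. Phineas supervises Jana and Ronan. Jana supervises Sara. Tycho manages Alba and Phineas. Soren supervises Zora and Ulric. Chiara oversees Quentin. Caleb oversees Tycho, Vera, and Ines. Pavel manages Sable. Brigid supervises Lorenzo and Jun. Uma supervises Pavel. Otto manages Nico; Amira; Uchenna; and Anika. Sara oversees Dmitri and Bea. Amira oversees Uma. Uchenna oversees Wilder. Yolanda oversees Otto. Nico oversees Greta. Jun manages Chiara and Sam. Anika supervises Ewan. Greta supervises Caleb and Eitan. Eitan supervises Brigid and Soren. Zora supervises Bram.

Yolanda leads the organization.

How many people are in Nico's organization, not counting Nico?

24

Nico directly manages Greta. Under Greta: Eitan, Soren, Ulric, Zora, Bram, Brigid, Jun, Sam, Chiara, Quentin, Lorenzo, Caleb, Ines, Desmond, Vera, Tycho, Alba, Phineas, Ronan, Jana, Sara, Dmitri, Bea (23). That's 24 in total.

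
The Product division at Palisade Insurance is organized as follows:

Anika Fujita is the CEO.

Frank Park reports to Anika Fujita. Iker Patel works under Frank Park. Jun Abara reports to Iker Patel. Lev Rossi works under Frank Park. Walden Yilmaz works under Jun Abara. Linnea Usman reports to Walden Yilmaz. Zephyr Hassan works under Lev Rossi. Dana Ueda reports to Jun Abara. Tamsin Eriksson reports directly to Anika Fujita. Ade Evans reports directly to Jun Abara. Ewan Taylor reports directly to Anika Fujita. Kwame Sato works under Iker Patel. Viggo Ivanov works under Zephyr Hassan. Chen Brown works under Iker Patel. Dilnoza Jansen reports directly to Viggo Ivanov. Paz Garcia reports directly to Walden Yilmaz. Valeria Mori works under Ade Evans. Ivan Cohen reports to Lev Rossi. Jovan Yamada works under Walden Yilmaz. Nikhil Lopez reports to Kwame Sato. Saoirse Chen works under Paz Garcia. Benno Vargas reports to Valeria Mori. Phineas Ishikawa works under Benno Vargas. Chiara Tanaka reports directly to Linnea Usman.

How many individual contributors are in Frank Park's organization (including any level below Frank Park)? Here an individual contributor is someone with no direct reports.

9

The people in Frank Park's organization with no one reporting to them are Ivan Cohen, Dilnoza Jansen, Chen Brown, Nikhil Lopez, Phineas Ishikawa, Dana Ueda, Jovan Yamada, Saoirse Chen, Chiara Tanaka. That is 9.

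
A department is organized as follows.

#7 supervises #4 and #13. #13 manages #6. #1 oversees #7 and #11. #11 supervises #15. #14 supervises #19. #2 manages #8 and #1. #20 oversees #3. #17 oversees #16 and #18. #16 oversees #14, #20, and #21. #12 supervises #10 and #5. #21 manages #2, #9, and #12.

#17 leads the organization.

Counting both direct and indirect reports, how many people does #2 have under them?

#2 directly manages #1, #8. Under #1: #11, #15, #7, #13, #6, #4 (6). #8 has no reports. So #2's organization is 2 direct reports plus everyone under them: 7 + 1 = 8.

8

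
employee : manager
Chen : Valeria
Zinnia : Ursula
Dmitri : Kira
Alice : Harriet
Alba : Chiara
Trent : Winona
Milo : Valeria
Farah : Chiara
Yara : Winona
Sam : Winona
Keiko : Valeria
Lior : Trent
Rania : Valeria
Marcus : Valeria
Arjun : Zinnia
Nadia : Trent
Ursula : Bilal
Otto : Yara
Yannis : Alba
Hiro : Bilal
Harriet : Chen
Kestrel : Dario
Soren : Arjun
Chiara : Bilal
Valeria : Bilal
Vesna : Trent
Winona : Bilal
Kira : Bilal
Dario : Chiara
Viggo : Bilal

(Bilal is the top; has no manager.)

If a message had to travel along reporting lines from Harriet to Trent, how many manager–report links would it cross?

Harriet is 3 levels below Bilal, and Trent is 2 levels below Bilal (their lowest common manager). The shortest path runs up from Harriet to Bilal and back down to Trent: 3 + 2 = 5 links.

5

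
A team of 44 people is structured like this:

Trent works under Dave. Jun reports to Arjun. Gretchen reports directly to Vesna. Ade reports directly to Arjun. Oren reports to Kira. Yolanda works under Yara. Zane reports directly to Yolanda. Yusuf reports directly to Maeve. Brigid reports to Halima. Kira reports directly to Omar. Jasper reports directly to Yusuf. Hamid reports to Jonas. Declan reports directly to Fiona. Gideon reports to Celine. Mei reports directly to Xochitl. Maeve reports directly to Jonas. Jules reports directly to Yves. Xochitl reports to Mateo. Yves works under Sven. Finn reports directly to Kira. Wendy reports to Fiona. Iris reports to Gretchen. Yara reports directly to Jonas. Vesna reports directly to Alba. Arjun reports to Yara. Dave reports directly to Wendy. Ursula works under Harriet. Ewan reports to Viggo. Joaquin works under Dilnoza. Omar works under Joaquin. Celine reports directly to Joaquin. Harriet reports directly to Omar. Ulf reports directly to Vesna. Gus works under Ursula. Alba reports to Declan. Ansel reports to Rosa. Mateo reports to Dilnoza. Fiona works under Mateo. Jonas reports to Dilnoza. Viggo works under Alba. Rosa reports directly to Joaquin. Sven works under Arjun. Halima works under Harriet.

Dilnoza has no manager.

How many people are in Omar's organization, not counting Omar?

8

Omar directly manages Harriet, Kira. Under Harriet: Ursula, Gus, Halima, Brigid (4). Under Kira: Finn, Oren (2). So Omar's organization is 2 direct reports plus everyone under them: 5 + 3 = 8.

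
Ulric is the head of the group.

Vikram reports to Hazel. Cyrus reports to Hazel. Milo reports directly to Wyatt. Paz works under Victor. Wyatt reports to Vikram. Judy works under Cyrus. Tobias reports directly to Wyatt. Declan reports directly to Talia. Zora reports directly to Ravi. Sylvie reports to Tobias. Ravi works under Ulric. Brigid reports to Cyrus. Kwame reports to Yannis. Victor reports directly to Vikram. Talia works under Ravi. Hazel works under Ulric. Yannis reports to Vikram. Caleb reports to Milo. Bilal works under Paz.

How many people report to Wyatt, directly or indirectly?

4

Wyatt directly manages Tobias, Milo. Under Tobias: Sylvie (1). Under Milo: Caleb (1). So Wyatt's organization is 2 direct reports plus everyone under them: 2 + 2 = 4.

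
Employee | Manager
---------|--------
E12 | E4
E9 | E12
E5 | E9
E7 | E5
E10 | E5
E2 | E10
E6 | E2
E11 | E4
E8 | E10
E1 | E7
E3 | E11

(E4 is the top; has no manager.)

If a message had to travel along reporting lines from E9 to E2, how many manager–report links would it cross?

3

E2 is in E9's organization: the chain from E2 up to E9 is E2 → E10 → E5 → E9, which is 3 links.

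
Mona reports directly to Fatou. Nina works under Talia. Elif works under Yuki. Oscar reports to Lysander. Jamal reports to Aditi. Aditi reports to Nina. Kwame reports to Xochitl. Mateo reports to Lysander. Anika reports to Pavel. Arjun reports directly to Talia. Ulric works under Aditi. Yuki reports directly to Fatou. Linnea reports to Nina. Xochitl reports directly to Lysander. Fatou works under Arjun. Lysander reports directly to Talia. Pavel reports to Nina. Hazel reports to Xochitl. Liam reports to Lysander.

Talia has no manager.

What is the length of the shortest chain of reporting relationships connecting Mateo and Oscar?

2

Mateo is 1 level below Lysander, and Oscar is 1 level below Lysander (their lowest common manager). The shortest path runs up from Mateo to Lysander and back down to Oscar: 1 + 1 = 2 links.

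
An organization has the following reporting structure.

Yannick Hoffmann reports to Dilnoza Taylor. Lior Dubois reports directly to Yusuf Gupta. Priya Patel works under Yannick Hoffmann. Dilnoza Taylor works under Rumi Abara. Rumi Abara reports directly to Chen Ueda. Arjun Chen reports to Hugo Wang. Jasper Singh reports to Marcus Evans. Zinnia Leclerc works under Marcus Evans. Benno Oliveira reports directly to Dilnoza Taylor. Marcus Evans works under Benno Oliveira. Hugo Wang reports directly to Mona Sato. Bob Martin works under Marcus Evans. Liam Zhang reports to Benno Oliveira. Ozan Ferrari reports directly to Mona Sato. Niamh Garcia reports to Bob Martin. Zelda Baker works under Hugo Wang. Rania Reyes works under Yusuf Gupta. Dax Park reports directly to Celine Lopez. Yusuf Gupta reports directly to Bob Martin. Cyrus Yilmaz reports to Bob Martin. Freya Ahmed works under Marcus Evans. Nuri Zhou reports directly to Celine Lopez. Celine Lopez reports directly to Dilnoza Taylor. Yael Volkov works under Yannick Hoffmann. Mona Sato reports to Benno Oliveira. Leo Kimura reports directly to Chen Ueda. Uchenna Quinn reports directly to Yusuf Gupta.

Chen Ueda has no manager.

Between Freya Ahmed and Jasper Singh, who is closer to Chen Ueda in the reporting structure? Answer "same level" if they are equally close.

same level

Both Freya Ahmed and Jasper Singh are 5 levels below Chen Ueda.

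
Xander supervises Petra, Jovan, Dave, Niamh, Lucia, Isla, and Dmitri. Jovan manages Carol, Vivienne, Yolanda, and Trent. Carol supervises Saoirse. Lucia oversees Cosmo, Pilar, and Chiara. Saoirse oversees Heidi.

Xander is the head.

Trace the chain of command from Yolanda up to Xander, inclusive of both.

Yolanda -> Jovan -> Xander

Yolanda reports to Jovan. Jovan reports to Xander. Xander is at the top.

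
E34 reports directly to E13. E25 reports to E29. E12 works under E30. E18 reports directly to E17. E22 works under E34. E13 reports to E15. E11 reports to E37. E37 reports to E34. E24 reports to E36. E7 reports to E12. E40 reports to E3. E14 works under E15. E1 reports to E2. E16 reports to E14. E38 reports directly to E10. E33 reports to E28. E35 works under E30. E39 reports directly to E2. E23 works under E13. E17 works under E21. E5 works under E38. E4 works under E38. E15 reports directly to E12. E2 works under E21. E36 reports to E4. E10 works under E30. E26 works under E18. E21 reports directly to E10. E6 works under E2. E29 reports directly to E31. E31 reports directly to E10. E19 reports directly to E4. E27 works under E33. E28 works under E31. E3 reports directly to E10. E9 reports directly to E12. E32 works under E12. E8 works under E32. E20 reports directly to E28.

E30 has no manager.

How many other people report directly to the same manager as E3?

E3 reports to E10. E10's other direct reports are E31, E21, E38 — 3 peers.

3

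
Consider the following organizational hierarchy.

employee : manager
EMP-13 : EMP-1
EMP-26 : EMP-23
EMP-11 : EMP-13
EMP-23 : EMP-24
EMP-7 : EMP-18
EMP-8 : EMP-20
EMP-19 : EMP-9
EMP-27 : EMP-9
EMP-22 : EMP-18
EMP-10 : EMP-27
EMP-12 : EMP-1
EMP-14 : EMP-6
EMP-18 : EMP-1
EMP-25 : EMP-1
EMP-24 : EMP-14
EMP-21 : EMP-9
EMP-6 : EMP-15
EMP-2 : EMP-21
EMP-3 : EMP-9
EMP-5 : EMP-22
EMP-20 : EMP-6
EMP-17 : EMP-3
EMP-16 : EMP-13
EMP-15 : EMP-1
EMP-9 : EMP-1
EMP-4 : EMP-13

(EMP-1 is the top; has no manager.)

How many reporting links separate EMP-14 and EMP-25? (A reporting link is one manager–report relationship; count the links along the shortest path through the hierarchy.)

4

EMP-14 is 3 levels below EMP-1, and EMP-25 is 1 level below EMP-1 (their lowest common manager). The shortest path runs up from EMP-14 to EMP-1 and back down to EMP-25: 3 + 1 = 4 links.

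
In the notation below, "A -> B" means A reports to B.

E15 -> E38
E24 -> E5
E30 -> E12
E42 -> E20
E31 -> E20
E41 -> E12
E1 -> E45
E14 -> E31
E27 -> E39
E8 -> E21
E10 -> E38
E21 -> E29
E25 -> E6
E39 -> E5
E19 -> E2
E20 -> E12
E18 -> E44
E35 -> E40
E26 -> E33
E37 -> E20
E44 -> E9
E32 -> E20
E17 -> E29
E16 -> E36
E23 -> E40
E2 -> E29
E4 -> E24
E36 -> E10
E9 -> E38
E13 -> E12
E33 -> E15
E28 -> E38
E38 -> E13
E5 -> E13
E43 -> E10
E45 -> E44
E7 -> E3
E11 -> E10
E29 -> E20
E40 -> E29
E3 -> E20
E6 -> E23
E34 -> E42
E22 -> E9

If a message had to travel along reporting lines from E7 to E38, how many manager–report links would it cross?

E7 is 3 levels below E12, and E38 is 2 levels below E12 (their lowest common manager). The shortest path runs up from E7 to E12 and back down to E38: 3 + 2 = 5 links.

5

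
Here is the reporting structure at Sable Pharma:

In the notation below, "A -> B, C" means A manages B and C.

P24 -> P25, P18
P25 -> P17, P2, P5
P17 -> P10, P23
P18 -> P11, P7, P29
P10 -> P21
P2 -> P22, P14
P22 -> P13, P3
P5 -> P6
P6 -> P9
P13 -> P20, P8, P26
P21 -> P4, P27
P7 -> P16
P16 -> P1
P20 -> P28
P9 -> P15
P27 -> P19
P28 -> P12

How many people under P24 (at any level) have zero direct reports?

12

The people in P24's organization with no one reporting to them are P29, P1, P11, P15, P14, P3, P26, P8, P12, P23, P19, P4. That is 12.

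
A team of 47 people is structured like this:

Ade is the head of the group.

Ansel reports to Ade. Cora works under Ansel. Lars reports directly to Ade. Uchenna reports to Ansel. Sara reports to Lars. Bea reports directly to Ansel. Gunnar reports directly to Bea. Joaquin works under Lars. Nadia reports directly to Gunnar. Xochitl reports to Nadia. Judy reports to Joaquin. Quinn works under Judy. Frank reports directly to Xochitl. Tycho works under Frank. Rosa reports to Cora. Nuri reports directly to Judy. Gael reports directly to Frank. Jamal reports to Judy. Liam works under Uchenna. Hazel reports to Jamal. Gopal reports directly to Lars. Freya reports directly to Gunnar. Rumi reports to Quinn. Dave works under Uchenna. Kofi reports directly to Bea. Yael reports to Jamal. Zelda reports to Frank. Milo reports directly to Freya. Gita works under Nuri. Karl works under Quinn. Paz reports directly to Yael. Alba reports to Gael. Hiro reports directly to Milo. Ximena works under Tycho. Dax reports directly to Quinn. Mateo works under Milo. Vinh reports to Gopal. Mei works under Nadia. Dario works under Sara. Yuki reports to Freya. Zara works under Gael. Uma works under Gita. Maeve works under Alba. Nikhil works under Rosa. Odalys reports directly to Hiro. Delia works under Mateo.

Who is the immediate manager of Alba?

Alba reports directly to Gael.

Gael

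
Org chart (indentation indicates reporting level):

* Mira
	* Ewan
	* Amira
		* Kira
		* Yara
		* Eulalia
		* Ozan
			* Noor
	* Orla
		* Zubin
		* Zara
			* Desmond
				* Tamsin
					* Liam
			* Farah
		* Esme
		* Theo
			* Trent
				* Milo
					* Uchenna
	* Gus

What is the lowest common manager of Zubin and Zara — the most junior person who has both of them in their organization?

Orla

Zubin's chain of managers is Orla, Mira. Zara's chain of managers is Orla, Mira. The first manager that appears in both chains is Orla.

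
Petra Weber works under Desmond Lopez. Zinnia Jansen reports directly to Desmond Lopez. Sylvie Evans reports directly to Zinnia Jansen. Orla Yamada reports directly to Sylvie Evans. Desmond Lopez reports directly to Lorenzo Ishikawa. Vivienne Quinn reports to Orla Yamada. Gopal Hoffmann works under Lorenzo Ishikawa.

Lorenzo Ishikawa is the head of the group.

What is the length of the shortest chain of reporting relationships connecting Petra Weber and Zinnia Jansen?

2

Petra Weber is 1 level below Desmond Lopez, and Zinnia Jansen is 1 level below Desmond Lopez (their lowest common manager). The shortest path runs up from Petra Weber to Desmond Lopez and back down to Zinnia Jansen: 1 + 1 = 2 links.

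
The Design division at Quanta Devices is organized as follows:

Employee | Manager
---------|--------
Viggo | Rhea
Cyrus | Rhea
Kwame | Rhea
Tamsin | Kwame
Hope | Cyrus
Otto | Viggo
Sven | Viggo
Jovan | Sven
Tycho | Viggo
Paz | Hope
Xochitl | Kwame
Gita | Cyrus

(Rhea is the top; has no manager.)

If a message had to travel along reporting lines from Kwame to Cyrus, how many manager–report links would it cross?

2

Kwame is 1 level below Rhea, and Cyrus is 1 level below Rhea (their lowest common manager). The shortest path runs up from Kwame to Rhea and back down to Cyrus: 1 + 1 = 2 links.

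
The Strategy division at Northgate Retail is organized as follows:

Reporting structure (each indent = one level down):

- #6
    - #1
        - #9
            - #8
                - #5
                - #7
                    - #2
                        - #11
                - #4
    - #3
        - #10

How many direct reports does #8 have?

#8 directly manages #5, #7, #4. That is 3 direct reports.

3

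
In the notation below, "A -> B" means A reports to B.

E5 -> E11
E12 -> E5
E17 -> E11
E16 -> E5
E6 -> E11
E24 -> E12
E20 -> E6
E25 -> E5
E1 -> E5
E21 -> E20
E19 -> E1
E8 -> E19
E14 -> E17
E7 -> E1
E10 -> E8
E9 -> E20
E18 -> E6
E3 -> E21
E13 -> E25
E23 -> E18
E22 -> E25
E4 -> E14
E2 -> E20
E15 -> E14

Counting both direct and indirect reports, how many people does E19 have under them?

2

E19 directly manages E8. Under E8: E10 (1). That's 2 in total.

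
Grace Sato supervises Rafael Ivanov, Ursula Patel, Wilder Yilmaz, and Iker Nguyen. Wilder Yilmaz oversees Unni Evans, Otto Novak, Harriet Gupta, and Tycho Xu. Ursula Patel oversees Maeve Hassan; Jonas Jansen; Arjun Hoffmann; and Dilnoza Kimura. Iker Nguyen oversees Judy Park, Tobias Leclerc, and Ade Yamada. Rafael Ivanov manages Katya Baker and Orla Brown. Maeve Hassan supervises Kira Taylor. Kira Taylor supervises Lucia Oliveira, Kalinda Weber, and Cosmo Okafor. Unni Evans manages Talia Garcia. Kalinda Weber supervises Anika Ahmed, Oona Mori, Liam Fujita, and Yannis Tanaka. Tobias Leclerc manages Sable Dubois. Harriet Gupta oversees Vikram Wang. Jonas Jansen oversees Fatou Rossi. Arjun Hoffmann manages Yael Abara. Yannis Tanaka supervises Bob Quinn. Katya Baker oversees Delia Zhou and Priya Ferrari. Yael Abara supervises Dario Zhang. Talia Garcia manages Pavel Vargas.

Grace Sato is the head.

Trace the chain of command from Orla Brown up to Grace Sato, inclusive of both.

Orla Brown reports to Rafael Ivanov. Rafael Ivanov reports to Grace Sato. Grace Sato is at the top.

Orla Brown -> Rafael Ivanov -> Grace Sato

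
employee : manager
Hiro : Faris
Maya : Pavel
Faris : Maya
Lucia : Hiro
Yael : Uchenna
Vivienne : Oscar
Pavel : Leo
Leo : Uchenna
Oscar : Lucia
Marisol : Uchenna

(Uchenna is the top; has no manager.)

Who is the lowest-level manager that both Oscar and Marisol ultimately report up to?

Oscar's chain of managers is Lucia, Hiro, Faris, Maya, Pavel, Leo, Uchenna. Marisol's chain of managers is Uchenna. The first manager that appears in both chains is Uchenna.

Uchenna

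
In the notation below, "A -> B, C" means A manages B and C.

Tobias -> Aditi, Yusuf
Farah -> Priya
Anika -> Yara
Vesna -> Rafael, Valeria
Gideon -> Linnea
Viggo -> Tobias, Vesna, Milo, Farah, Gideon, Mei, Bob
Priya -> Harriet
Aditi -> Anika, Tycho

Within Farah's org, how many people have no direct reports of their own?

1

The only person in Farah's organization with no one reporting to them is Harriet. That is 1.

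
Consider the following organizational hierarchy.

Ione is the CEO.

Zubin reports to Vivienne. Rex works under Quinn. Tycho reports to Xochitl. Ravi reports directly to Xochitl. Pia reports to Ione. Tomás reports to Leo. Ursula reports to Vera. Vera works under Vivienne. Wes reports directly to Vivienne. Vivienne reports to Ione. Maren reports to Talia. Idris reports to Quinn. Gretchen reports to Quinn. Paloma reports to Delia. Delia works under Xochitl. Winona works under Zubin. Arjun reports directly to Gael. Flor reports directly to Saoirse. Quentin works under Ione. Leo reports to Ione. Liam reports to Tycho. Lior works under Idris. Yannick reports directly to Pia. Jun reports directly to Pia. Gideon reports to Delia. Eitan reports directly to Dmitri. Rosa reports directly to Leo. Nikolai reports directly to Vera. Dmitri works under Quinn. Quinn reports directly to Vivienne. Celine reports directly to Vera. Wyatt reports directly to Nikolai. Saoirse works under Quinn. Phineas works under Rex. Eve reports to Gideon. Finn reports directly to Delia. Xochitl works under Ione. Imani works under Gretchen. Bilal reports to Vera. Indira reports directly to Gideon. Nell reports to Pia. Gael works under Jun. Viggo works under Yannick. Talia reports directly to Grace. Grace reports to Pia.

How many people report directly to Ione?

5

Ione directly manages Vivienne, Quentin, Xochitl, Pia, Leo. That is 5 direct reports.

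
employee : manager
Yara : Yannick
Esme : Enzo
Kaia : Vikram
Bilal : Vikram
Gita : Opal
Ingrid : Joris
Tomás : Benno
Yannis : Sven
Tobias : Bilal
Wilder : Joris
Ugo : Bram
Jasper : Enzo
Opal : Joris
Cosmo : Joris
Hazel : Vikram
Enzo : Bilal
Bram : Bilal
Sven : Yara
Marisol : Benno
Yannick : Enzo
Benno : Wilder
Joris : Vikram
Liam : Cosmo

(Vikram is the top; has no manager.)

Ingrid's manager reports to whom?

Vikram

Ingrid reports to Joris, and Joris reports to Vikram. So Ingrid's skip-level manager is Vikram.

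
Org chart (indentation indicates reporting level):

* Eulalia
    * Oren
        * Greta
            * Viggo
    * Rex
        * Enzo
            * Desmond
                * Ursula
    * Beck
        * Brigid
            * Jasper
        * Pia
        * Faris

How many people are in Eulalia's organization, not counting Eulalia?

12

Eulalia directly manages Oren, Rex, Beck. Under Oren: Greta, Viggo (2). Under Rex: Enzo, Desmond, Ursula (3). Under Beck: Faris, Pia, Brigid, Jasper (4). So Eulalia's organization is 3 direct reports plus everyone under them: 3 + 4 + 5 = 12.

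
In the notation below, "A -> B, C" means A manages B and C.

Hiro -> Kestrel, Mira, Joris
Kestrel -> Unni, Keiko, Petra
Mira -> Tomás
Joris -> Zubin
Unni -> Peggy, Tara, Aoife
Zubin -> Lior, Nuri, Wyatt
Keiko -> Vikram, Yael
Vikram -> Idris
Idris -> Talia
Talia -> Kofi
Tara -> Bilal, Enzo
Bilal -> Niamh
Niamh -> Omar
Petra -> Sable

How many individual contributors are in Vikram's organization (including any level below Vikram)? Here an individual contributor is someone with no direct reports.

The only person in Vikram's organization with no one reporting to them is Kofi. That is 1.

1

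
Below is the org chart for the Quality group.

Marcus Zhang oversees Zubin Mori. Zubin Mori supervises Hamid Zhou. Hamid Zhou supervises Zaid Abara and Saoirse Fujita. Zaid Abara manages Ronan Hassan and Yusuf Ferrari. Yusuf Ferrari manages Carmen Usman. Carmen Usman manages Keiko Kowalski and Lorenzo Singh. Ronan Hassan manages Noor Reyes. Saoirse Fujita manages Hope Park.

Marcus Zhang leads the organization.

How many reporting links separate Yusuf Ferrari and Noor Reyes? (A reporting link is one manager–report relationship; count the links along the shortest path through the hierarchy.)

Yusuf Ferrari is 1 level below Zaid Abara, and Noor Reyes is 2 levels below Zaid Abara (their lowest common manager). The shortest path runs up from Yusuf Ferrari to Zaid Abara and back down to Noor Reyes: 1 + 2 = 3 links.

3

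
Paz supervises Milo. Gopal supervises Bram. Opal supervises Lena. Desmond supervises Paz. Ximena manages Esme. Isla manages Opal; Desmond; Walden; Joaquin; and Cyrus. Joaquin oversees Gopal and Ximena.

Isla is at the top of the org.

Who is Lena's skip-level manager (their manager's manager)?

Isla

Lena reports to Opal, and Opal reports to Isla. So Lena's skip-level manager is Isla.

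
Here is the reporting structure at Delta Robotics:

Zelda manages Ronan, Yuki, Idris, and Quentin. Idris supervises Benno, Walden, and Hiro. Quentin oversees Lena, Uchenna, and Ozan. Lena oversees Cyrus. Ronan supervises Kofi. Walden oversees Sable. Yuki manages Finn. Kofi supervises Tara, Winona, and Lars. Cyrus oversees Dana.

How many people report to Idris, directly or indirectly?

Idris directly manages Benno, Walden, Hiro. Benno has no reports. Under Walden: Sable (1). Hiro has no reports. So Idris's organization is 3 direct reports plus everyone under them: 1 + 2 + 1 = 4.

4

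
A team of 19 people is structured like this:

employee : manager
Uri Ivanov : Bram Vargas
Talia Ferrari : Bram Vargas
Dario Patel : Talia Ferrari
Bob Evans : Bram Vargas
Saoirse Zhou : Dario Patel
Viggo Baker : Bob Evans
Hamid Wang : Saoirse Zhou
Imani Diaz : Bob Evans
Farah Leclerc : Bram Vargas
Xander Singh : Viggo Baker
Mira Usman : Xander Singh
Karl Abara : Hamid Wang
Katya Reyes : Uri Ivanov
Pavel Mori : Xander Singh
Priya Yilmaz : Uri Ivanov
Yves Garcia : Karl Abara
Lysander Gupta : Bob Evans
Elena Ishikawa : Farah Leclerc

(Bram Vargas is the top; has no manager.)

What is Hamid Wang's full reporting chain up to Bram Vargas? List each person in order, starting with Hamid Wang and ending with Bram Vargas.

Hamid Wang reports to Saoirse Zhou. Saoirse Zhou reports to Dario Patel. Dario Patel reports to Talia Ferrari. Talia Ferrari reports to Bram Vargas. Bram Vargas is at the top.

Hamid Wang -> Saoirse Zhou -> Dario Patel -> Talia Ferrari -> Bram Vargas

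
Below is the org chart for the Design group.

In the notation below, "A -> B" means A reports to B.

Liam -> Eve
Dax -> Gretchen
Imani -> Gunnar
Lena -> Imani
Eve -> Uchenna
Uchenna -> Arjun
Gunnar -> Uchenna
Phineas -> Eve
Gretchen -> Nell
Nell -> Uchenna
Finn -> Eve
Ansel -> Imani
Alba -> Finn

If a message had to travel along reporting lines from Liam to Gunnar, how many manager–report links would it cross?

3

Liam is 2 levels below Uchenna, and Gunnar is 1 level below Uchenna (their lowest common manager). The shortest path runs up from Liam to Uchenna and back down to Gunnar: 2 + 1 = 3 links.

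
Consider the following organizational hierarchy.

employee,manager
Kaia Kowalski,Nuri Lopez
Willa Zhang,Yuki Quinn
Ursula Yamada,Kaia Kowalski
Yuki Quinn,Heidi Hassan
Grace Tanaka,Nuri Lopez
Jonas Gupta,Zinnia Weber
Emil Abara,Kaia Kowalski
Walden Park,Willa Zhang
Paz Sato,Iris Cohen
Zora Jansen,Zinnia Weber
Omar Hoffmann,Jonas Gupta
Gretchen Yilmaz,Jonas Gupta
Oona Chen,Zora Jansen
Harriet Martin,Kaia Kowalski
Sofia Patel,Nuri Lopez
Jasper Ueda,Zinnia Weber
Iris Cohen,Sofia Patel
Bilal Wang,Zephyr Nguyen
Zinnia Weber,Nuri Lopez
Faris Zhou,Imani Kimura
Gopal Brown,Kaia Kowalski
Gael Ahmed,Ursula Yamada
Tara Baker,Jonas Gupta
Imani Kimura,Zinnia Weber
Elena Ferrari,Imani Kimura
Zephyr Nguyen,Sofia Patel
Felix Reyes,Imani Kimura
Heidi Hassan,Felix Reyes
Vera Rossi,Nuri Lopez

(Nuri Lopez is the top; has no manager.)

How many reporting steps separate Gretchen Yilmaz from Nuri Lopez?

Chain from Gretchen Yilmaz up to Nuri Lopez: Gretchen Yilmaz → Jonas Gupta → Zinnia Weber → Nuri Lopez. That is 3 steps up, so Gretchen Yilmaz is 3 levels below Nuri Lopez.

3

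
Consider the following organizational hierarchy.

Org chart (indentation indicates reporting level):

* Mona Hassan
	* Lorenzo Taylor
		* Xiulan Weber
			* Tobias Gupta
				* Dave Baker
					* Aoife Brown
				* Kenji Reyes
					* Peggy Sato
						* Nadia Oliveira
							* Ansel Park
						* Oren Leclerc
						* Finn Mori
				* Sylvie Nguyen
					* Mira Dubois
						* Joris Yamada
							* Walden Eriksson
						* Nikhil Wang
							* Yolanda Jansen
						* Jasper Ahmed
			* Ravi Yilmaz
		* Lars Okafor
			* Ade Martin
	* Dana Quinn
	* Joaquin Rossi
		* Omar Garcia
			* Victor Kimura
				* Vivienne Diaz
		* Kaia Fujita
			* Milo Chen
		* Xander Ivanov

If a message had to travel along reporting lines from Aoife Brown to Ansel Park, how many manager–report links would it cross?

6

Aoife Brown is 2 levels below Tobias Gupta, and Ansel Park is 4 levels below Tobias Gupta (their lowest common manager). The shortest path runs up from Aoife Brown to Tobias Gupta and back down to Ansel Park: 2 + 4 = 6 links.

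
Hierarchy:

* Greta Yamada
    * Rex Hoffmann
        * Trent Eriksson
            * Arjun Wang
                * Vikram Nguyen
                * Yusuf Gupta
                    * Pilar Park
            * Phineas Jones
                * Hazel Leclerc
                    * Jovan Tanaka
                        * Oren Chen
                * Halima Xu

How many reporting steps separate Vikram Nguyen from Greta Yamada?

4

Chain from Vikram Nguyen up to Greta Yamada: Vikram Nguyen → Arjun Wang → Trent Eriksson → Rex Hoffmann → Greta Yamada. That is 4 steps up, so Vikram Nguyen is 4 levels below Greta Yamada.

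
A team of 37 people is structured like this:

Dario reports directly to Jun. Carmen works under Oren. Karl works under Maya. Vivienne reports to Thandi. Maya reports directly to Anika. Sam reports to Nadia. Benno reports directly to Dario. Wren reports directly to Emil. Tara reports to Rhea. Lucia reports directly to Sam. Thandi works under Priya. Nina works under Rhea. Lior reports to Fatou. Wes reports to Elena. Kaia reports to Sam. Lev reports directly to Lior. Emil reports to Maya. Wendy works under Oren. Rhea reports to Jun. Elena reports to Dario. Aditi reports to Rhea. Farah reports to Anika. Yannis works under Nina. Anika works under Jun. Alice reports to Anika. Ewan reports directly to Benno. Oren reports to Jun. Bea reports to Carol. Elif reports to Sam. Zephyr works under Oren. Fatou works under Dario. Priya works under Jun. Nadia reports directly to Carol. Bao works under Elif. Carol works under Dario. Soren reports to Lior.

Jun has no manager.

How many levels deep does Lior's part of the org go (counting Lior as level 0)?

1

The longest chain under Lior runs Lior → Lev, which is 1 level below Lior.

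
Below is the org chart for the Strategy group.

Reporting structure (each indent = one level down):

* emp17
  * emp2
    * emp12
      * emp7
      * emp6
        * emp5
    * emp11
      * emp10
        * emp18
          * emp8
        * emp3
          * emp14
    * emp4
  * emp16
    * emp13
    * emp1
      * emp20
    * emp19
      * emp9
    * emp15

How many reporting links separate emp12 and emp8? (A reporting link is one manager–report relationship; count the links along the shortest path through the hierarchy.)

emp12 is 1 level below emp2, and emp8 is 4 levels below emp2 (their lowest common manager). The shortest path runs up from emp12 to emp2 and back down to emp8: 1 + 4 = 5 links.

5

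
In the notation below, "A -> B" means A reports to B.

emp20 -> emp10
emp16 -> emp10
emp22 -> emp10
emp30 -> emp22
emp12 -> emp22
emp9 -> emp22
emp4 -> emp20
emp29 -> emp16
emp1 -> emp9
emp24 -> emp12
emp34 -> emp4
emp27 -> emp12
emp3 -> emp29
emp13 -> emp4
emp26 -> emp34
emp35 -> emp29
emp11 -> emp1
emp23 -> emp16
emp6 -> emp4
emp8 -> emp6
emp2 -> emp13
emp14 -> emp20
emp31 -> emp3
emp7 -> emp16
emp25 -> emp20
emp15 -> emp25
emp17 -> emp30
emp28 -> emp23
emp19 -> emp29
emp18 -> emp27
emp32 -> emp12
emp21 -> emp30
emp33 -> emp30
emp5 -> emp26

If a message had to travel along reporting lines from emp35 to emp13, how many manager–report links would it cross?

6

emp35 is 3 levels below emp10, and emp13 is 3 levels below emp10 (their lowest common manager). The shortest path runs up from emp35 to emp10 and back down to emp13: 3 + 3 = 6 links.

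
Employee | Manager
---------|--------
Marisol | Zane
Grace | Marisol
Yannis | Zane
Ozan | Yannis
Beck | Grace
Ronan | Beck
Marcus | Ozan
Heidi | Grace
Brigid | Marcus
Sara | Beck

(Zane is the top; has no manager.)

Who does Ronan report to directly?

Beck

Ronan reports directly to Beck.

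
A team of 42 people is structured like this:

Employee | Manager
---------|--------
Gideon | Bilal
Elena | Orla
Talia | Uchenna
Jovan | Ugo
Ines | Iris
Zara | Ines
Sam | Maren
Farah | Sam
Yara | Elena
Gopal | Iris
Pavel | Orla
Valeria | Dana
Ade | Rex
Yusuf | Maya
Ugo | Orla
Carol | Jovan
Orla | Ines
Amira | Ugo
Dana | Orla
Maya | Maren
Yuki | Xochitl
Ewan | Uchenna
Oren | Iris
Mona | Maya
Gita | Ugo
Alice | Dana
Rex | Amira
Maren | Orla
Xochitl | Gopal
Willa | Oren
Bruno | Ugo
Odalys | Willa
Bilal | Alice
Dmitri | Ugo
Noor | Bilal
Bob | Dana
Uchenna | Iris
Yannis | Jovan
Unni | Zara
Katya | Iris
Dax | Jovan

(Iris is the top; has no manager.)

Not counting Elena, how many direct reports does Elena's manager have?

4

Elena reports to Orla. Orla's other direct reports are Ugo, Maren, Dana, Pavel — 4 peers.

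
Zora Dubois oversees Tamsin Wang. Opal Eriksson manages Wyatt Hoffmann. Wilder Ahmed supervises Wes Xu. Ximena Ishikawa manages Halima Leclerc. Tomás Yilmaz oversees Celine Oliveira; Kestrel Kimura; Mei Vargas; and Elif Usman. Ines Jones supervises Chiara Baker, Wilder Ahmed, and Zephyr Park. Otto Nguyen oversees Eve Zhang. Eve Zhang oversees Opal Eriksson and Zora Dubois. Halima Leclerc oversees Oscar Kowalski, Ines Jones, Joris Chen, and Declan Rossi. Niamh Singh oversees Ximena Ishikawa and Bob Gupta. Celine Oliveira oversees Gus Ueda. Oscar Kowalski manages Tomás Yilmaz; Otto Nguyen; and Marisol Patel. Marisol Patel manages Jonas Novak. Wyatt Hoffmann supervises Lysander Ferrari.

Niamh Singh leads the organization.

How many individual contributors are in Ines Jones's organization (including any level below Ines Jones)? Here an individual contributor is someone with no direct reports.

3

The people in Ines Jones's organization with no one reporting to them are Chiara Baker, Wes Xu, Zephyr Park. That is 3.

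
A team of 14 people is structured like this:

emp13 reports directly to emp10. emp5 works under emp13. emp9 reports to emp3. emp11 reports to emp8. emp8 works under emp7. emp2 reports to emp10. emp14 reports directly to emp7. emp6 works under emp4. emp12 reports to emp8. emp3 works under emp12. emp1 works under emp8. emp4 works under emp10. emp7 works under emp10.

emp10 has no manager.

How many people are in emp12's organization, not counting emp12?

2

emp12 directly manages emp3. Under emp3: emp9 (1). That's 2 in total.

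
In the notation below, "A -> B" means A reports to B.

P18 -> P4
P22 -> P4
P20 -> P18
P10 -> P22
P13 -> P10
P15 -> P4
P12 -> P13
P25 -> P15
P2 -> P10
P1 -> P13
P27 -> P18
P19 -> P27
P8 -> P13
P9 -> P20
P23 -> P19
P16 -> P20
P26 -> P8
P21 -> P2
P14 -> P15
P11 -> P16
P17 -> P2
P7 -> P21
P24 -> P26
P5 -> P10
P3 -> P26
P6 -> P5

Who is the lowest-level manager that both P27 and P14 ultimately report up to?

P4

P27's chain of managers is P18, P4. P14's chain of managers is P15, P4. The first manager that appears in both chains is P4.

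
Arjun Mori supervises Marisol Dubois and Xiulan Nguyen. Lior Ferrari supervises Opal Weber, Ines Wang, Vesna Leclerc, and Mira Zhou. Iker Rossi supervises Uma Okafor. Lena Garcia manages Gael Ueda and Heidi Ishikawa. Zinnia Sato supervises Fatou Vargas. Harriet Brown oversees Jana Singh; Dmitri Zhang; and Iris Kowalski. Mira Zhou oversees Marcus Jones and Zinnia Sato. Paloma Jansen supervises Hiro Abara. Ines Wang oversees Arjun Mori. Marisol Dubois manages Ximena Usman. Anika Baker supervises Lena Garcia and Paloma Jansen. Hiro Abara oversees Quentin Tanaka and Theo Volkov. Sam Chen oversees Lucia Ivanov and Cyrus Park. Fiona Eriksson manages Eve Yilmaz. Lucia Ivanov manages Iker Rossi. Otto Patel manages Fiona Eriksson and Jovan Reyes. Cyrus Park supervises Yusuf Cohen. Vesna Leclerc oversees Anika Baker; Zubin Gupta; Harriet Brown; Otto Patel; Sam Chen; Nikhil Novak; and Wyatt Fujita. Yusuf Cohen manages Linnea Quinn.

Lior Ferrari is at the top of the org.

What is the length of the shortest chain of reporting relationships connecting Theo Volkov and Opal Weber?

6

Theo Volkov is 5 levels below Lior Ferrari, and Opal Weber is 1 level below Lior Ferrari (their lowest common manager). The shortest path runs up from Theo Volkov to Lior Ferrari and back down to Opal Weber: 5 + 1 = 6 links.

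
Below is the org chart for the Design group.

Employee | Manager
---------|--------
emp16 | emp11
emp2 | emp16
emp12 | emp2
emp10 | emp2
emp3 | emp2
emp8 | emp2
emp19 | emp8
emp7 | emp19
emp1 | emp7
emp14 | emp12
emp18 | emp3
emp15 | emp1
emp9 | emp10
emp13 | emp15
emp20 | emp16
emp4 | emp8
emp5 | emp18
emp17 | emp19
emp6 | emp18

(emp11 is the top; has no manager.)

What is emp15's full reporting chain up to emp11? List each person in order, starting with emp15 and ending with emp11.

emp15 -> emp1 -> emp7 -> emp19 -> emp8 -> emp2 -> emp16 -> emp11

emp15 reports to emp1. emp1 reports to emp7. emp7 reports to emp19. emp19 reports to emp8. emp8 reports to emp2. emp2 reports to emp16. emp16 reports to emp11. emp11 is at the top.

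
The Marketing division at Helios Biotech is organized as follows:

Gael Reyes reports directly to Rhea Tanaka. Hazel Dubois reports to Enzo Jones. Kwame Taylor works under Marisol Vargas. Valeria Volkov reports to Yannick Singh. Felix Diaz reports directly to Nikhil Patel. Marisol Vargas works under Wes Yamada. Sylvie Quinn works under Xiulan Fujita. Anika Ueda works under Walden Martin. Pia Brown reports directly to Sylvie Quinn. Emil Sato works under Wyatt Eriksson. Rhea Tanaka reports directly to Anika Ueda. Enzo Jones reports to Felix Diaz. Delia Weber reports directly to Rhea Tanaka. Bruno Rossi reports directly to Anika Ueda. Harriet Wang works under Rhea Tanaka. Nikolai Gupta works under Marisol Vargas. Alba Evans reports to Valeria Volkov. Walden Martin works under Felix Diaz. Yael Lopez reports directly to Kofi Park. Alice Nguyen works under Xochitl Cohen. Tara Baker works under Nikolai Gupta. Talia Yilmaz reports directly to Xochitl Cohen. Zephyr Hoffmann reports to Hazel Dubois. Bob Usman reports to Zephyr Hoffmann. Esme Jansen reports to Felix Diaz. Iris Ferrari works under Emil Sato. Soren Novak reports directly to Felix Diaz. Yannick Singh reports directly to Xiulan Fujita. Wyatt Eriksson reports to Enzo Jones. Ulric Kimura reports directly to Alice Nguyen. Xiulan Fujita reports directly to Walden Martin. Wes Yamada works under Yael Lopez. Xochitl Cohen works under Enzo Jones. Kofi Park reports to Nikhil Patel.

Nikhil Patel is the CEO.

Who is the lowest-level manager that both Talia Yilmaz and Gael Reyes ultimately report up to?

Talia Yilmaz's chain of managers is Xochitl Cohen, Enzo Jones, Felix Diaz, Nikhil Patel. Gael Reyes's chain of managers is Rhea Tanaka, Anika Ueda, Walden Martin, Felix Diaz, Nikhil Patel. The first manager that appears in both chains is Felix Diaz.

Felix Diaz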